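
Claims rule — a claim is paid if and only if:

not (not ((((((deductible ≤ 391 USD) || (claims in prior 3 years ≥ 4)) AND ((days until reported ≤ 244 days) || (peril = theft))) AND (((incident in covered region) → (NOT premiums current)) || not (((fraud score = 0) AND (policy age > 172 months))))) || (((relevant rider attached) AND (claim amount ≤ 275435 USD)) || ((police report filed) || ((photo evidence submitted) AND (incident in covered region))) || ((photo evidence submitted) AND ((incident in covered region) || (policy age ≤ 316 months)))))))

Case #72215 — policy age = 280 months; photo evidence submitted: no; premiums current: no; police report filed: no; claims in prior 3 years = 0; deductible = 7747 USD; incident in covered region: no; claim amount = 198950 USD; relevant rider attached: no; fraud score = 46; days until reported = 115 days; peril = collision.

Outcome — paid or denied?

Denied

Atomic conditions:
  deductible ≤ 391 USD: 7747 ≤ 391 is false
  claims in prior 3 years ≥ 4: 0 ≥ 4 is false
  days until reported ≤ 244 days: 115 ≤ 244 is true
  peril = theft: collision == theft is false
  incident in covered region: no → false
  NOT premiums current: no → true
  fraud score = 0: 46 == 0 is false
  policy age > 172 months: 280 > 172 is true
  relevant rider attached: no → false
  claim amount ≤ 275435 USD: 198950 ≤ 275435 is true
  police report filed: no → false
  photo evidence submitted: no → false
  policy age ≤ 316 months: 280 ≤ 316 is true
Combine:
[1.1.1.1.1] false OR false = false
[1.1.1.1.2] true OR false = true
[1.1.1.1] false AND true = false
[1.1.1.2.1] false → true (antecedent false ⇒ implication holds) = true
[1.1.1.2.2.1] false AND true = false
[1.1.1.2.2] NOT false = true
[1.1.1.2] true OR true = true
[1.1.1] false AND true = false
[1.1.2.1] false AND true = false
[1.1.2.2.2] false AND false = false
[1.1.2.2] false OR false = false
[1.1.2.3.2] false OR true = true
[1.1.2.3] false AND true = false
[1.1.2] false OR false OR false = false
[1.1] false OR false = false
[1] NOT false = true
[root] NOT true = false
Overall: false → denied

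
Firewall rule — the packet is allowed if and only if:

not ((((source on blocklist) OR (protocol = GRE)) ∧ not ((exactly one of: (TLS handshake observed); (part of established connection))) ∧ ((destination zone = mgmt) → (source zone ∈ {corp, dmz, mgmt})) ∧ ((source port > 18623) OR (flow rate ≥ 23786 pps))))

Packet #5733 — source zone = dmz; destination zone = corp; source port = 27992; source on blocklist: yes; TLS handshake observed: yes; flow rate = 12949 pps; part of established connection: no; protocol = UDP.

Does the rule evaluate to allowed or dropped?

Atomic conditions:
  source on blocklist: yes → true
  protocol = GRE: UDP == GRE is false
  TLS handshake observed: yes → true
  part of established connection: no → false
  destination zone = mgmt: corp == mgmt is false
  source zone ∈ {corp, dmz, mgmt}: dmz is in the set → true
  source port > 18623: 27992 > 18623 is true
  flow rate ≥ 23786 pps: 12949 ≥ 23786 is false
Combine:
[1.1] true OR false = true
[1.2.1] exactly-one(true, false) = true
[1.2] NOT true = false
[1.3] false → true (antecedent false ⇒ implication holds) = true
[1.4] true OR false = true
[1] true AND false AND true AND true = false
[root] NOT false = true
Overall: true → allowed

Allowed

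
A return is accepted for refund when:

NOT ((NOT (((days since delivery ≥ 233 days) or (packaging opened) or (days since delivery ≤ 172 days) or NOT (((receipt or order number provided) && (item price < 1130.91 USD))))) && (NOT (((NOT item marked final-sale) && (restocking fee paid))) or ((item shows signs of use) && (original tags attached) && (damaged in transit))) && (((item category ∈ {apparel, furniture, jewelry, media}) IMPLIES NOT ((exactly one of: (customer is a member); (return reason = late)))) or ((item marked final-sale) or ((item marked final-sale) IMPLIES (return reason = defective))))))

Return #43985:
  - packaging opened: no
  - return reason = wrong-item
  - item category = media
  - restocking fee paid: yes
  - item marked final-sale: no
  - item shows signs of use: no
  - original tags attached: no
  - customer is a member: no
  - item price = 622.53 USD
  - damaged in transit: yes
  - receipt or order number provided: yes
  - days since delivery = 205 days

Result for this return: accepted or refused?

Accepted

Atomic conditions:
  days since delivery ≥ 233 days: 205 ≥ 233 is false
  packaging opened: no → false
  days since delivery ≤ 172 days: 205 ≤ 172 is false
  receipt or order number provided: yes → true
  item price < 1130.91 USD: 622.53 < 1130.91 is true
  NOT item marked final-sale: no → true
  restocking fee paid: yes → true
  item shows signs of use: no → false
  original tags attached: no → false
  damaged in transit: yes → true
  item category ∈ {apparel, furniture, jewelry, media}: media is in the set → true
  customer is a member: no → false
  return reason = late: wrong-item == late is false
  item marked final-sale: no → false
  return reason = defective: wrong-item == defective is false
Combine:
[1.1.1.4.1] true AND true = true
[1.1.1.4] NOT true = false
[1.1.1] false OR false OR false OR false = false
[1.1] NOT false = true
[1.2.1.1] true AND true = true
[1.2.1] NOT true = false
[1.2.2] false AND false AND true = false
[1.2] false OR false = false
[1.3.1.2.1] exactly-one(false, false) = false
[1.3.1.2] NOT false = true
[1.3.1] true → true = true
[1.3.2.2] false → false (antecedent false ⇒ implication holds) = true
[1.3.2] false OR true = true
[1.3] true OR true = true
[1] true AND false AND true = false
[root] NOT false = true
Overall: true → accepted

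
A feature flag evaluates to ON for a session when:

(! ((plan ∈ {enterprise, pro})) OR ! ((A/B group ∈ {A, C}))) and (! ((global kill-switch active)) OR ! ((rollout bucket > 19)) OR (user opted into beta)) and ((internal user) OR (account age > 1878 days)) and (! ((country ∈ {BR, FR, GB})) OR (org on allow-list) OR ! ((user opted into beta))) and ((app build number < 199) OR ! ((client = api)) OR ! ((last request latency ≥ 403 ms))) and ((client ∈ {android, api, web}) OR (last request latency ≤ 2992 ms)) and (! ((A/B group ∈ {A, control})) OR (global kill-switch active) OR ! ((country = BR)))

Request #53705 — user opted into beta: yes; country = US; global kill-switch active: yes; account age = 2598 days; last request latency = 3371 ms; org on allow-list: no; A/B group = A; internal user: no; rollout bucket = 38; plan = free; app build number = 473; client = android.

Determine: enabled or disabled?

Enabled

Atomic conditions:
  plan ∈ {enterprise, pro}: free is not in the set → false
  A/B group ∈ {A, C}: A is in the set → true
  global kill-switch active: yes → true
  rollout bucket > 19: 38 > 19 is true
  user opted into beta: yes → true
  internal user: no → false
  account age > 1878 days: 2598 > 1878 is true
  country ∈ {BR, FR, GB}: US is not in the set → false
  org on allow-list: no → false
  app build number < 199: 473 < 199 is false
  client = api: android == api is false
  last request latency ≥ 403 ms: 3371 ≥ 403 is true
  client ∈ {android, api, web}: android is in the set → true
  last request latency ≤ 2992 ms: 3371 ≤ 2992 is false
  A/B group ∈ {A, control}: A is in the set → true
  country = BR: US == BR is false
Combine:
[1.1] NOT false = true
[1.2] NOT true = false
[1] true OR false = true
[2.1] NOT true = false
[2.2] NOT true = false
[2] false OR false OR true = true
[3] false OR true = true
[4.1] NOT false = true
[4.3] NOT true = false
[4] true OR false OR false = true
[5.2] NOT false = true
[5.3] NOT true = false
[5] false OR true OR false = true
[6] true OR false = true
[7.1] NOT true = false
[7.3] NOT false = true
[7] false OR true OR true = true
[root] true AND true AND true AND true AND true AND true AND true = true
Overall: true → enabled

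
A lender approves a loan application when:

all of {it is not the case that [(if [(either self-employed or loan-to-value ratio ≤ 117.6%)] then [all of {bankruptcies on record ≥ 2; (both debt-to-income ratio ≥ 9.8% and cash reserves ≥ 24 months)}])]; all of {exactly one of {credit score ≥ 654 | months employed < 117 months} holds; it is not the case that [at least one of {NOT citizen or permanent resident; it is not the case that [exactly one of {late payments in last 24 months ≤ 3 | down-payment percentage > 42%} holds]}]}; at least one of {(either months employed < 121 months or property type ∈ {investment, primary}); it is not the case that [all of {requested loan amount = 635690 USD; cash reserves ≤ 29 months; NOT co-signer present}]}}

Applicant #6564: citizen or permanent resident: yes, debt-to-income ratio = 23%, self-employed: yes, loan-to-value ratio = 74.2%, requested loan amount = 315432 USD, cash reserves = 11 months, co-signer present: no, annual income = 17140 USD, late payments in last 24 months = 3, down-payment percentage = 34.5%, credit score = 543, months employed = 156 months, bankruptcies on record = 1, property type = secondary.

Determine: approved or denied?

Atomic conditions:
  self-employed: yes → true
  loan-to-value ratio ≤ 117.6%: 74.2 ≤ 117.6 is true
  bankruptcies on record ≥ 2: 1 ≥ 2 is false
  debt-to-income ratio ≥ 9.8%: 23 ≥ 9.8 is true
  cash reserves ≥ 24 months: 11 ≥ 24 is false
  credit score ≥ 654: 543 ≥ 654 is false
  months employed < 117 months: 156 < 117 is false
  NOT citizen or permanent resident: yes → false
  late payments in last 24 months ≤ 3: 3 ≤ 3 is true
  down-payment percentage > 42%: 34.5 > 42 is false
  months employed < 121 months: 156 < 121 is false
  property type ∈ {investment, primary}: secondary is not in the set → false
  requested loan amount = 635690 USD: 315432 == 635690 is false
  cash reserves ≤ 29 months: 11 ≤ 29 is true
  NOT co-signer present: no → true
Combine:
[1.1.1] true OR true = true
[1.1.2.2] true AND false = false
[1.1.2] false AND false = false
[1.1] true → false = false
[1] NOT false = true
[2.1] exactly-one(false, false) = false
[2.2.1.2.1] exactly-one(true, false) = true
[2.2.1.2] NOT true = false
[2.2.1] false OR false = false
[2.2] NOT false = true
[2] false AND true = false
[3.1] false OR false = false
[3.2.1] false AND true AND true = false
[3.2] NOT false = true
[3] false OR true = true
[root] true AND false AND true = false
Overall: false → denied

Denied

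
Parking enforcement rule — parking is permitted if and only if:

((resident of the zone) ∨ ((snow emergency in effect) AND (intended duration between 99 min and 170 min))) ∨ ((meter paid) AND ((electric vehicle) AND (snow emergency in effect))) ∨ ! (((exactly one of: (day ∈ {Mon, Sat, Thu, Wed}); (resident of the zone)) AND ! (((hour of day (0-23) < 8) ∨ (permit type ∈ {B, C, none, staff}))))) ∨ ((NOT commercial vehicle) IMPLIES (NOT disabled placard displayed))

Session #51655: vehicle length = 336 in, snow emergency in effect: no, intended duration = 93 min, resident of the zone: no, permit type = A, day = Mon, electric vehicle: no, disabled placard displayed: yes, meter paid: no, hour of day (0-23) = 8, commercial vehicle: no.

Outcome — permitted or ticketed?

Ticketed

Atomic conditions:
  resident of the zone: no → false
  snow emergency in effect: no → false
  intended duration between 99 min and 170 min: 93 in [99, 170] is false
  meter paid: no → false
  electric vehicle: no → false
  day ∈ {Mon, Sat, Thu, Wed}: Mon is in the set → true
  hour of day (0-23) < 8: 8 < 8 is false
  permit type ∈ {B, C, none, staff}: A is not in the set → false
  NOT commercial vehicle: no → true
  NOT disabled placard displayed: yes → false
Combine:
[1.2] false AND false = false
[1] false OR false = false
[2.2] false AND false = false
[2] false AND false = false
[3.1.1] exactly-one(true, false) = true
[3.1.2.1] false OR false = false
[3.1.2] NOT false = true
[3.1] true AND true = true
[3] NOT true = false
[4] true → false = false
[root] false OR false OR false OR false = false
Overall: false → ticketed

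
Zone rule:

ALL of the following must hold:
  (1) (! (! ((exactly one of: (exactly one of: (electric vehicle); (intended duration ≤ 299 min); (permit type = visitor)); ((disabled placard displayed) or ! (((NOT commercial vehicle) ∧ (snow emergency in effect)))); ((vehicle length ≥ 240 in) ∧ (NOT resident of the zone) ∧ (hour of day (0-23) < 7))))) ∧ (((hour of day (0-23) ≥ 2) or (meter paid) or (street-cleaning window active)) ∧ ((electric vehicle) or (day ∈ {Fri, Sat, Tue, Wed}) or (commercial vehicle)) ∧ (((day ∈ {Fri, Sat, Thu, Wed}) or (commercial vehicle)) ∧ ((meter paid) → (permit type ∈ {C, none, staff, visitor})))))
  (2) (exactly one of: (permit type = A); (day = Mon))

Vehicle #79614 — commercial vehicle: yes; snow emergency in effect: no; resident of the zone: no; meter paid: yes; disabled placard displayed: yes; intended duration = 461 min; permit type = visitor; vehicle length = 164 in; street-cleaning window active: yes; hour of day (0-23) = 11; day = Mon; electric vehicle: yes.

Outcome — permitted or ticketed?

Permitted

Atomic conditions:
  electric vehicle: yes → true
  intended duration ≤ 299 min: 461 ≤ 299 is false
  permit type = visitor: visitor == visitor is true
  disabled placard displayed: yes → true
  NOT commercial vehicle: yes → false
  snow emergency in effect: no → false
  vehicle length ≥ 240 in: 164 ≥ 240 is false
  NOT resident of the zone: no → true
  hour of day (0-23) < 7: 11 < 7 is false
  hour of day (0-23) ≥ 2: 11 ≥ 2 is true
  meter paid: yes → true
  street-cleaning window active: yes → true
  day ∈ {Fri, Sat, Tue, Wed}: Mon is not in the set → false
  commercial vehicle: yes → true
  day ∈ {Fri, Sat, Thu, Wed}: Mon is not in the set → false
  permit type ∈ {C, none, staff, visitor}: visitor is in the set → true
  permit type = A: visitor == A is false
  day = Mon: Mon == Mon is true
Combine:
[1.1.1.1.1] exactly-one(true, false, true) = false
[1.1.1.1.2.2.1] false AND false = false
[1.1.1.1.2.2] NOT false = true
[1.1.1.1.2] true OR true = true
[1.1.1.1.3] false AND true AND false = false
[1.1.1.1] exactly-one(false, true, false) = true
[1.1.1] NOT true = false
[1.1] NOT false = true
[1.2.1] true OR true OR true = true
[1.2.2] true OR false OR true = true
[1.2.3.1] false OR true = true
[1.2.3.2] true → true = true
[1.2.3] true AND true = true
[1.2] true AND true AND true = true
[1] true AND true = true
[2] exactly-one(false, true) = true
[root] true AND true = true
Overall: true → permitted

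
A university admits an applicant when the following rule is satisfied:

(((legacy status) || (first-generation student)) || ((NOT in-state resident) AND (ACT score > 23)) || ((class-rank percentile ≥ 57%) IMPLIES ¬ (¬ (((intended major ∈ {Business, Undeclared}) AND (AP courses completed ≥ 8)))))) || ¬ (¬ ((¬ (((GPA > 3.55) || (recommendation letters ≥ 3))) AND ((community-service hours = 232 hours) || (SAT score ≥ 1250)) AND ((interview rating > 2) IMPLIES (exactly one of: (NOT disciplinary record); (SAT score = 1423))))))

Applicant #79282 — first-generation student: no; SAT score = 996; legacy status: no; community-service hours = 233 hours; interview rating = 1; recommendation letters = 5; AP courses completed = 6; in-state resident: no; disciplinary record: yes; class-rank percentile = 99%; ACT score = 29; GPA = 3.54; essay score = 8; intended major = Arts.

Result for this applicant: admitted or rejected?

Admitted

Atomic conditions:
  legacy status: no → false
  first-generation student: no → false
  NOT in-state resident: no → true
  ACT score > 23: 29 > 23 is true
  class-rank percentile ≥ 57%: 99 ≥ 57 is true
  intended major ∈ {Business, Undeclared}: Arts is not in the set → false
  AP courses completed ≥ 8: 6 ≥ 8 is false
  GPA > 3.55: 3.54 > 3.55 is false
  recommendation letters ≥ 3: 5 ≥ 3 is true
  community-service hours = 232 hours: 233 == 232 is false
  SAT score ≥ 1250: 996 ≥ 1250 is false
  interview rating > 2: 1 > 2 is false
  NOT disciplinary record: yes → false
  SAT score = 1423: 996 == 1423 is false
Combine:
[1.1] false OR false = false
[1.2] true AND true = true
[1.3.2.1.1] false AND false = false
[1.3.2.1] NOT false = true
[1.3.2] NOT true = false
[1.3] true → false = false
[1] false OR true OR false = true
[2.1.1.1.1] false OR true = true
[2.1.1.1] NOT true = false
[2.1.1.2] false OR false = false
[2.1.1.3.2] exactly-one(false, false) = false
[2.1.1.3] false → false (antecedent false ⇒ implication holds) = true
[2.1.1] false AND false AND true = false
[2.1] NOT false = true
[2] NOT true = false
[root] true OR false = true
Overall: true → admitted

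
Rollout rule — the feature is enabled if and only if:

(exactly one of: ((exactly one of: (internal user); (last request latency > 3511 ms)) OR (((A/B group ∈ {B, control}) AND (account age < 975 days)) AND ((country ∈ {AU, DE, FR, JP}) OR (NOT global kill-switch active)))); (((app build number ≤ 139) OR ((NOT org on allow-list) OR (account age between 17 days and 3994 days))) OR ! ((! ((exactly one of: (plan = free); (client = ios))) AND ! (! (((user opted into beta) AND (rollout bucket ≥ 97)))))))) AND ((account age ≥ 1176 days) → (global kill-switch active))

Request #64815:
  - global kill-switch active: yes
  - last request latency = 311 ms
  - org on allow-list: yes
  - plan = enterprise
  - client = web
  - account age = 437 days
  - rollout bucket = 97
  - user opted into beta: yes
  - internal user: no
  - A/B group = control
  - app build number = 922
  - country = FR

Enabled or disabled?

Atomic conditions:
  internal user: no → false
  last request latency > 3511 ms: 311 > 3511 is false
  A/B group ∈ {B, control}: control is in the set → true
  account age < 975 days: 437 < 975 is true
  country ∈ {AU, DE, FR, JP}: FR is in the set → true
  NOT global kill-switch active: yes → false
  app build number ≤ 139: 922 ≤ 139 is false
  NOT org on allow-list: yes → false
  account age between 17 days and 3994 days: 437 in [17, 3994] is true
  plan = free: enterprise == free is false
  client = ios: web == ios is false
  user opted into beta: yes → true
  rollout bucket ≥ 97: 97 ≥ 97 is true
  account age ≥ 1176 days: 437 ≥ 1176 is false
  global kill-switch active: yes → true
Combine:
[1.1.1] exactly-one(false, false) = false
[1.1.2.1] true AND true = true
[1.1.2.2] true OR false = true
[1.1.2] true AND true = true
[1.1] false OR true = true
[1.2.1.2] false OR true = true
[1.2.1] false OR true = true
[1.2.2.1.1.1] exactly-one(false, false) = false
[1.2.2.1.1] NOT false = true
[1.2.2.1.2.1.1] true AND true = true
[1.2.2.1.2.1] NOT true = false
[1.2.2.1.2] NOT false = true
[1.2.2.1] true AND true = true
[1.2.2] NOT true = false
[1.2] true OR false = true
[1] exactly-one(true, true) = false
[2] false → true (antecedent false ⇒ implication holds) = true
[root] false AND true = false
Overall: false → disabled

Disabled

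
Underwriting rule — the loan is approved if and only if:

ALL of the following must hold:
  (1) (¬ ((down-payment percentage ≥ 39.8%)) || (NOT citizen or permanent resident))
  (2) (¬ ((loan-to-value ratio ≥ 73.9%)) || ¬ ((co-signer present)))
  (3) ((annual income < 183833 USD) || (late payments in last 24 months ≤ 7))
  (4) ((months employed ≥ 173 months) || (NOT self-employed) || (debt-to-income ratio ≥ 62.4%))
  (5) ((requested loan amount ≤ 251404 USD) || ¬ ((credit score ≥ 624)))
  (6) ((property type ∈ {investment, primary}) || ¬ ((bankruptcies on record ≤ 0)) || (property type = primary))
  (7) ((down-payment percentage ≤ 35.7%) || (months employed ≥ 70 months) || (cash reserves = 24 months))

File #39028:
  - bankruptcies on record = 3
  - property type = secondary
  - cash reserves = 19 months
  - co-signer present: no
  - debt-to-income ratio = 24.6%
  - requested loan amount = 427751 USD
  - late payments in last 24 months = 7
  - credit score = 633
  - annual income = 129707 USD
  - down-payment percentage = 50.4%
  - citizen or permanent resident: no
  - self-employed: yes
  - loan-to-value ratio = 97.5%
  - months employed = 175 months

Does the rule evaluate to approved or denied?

Denied

Atomic conditions:
  down-payment percentage ≥ 39.8%: 50.4 ≥ 39.8 is true
  NOT citizen or permanent resident: no → true
  loan-to-value ratio ≥ 73.9%: 97.5 ≥ 73.9 is true
  co-signer present: no → false
  annual income < 183833 USD: 129707 < 183833 is true
  late payments in last 24 months ≤ 7: 7 ≤ 7 is true
  months employed ≥ 173 months: 175 ≥ 173 is true
  NOT self-employed: yes → false
  debt-to-income ratio ≥ 62.4%: 24.6 ≥ 62.4 is false
  requested loan amount ≤ 251404 USD: 427751 ≤ 251404 is false
  credit score ≥ 624: 633 ≥ 624 is true
  property type ∈ {investment, primary}: secondary is not in the set → false
  bankruptcies on record ≤ 0: 3 ≤ 0 is false
  property type = primary: secondary == primary is false
  down-payment percentage ≤ 35.7%: 50.4 ≤ 35.7 is false
  months employed ≥ 70 months: 175 ≥ 70 is true
  cash reserves = 24 months: 19 == 24 is false
Combine:
[1.1] NOT true = false
[1] false OR true = true
[2.1] NOT true = false
[2.2] NOT false = true
[2] false OR true = true
[3] true OR true = true
[4] true OR false OR false = true
[5.2] NOT true = false
[5] false OR false = false
[6.2] NOT false = true
[6] false OR true OR false = true
[7] false OR true OR false = true
[root] true AND true AND true AND true AND false AND true AND true = false
Overall: false → denied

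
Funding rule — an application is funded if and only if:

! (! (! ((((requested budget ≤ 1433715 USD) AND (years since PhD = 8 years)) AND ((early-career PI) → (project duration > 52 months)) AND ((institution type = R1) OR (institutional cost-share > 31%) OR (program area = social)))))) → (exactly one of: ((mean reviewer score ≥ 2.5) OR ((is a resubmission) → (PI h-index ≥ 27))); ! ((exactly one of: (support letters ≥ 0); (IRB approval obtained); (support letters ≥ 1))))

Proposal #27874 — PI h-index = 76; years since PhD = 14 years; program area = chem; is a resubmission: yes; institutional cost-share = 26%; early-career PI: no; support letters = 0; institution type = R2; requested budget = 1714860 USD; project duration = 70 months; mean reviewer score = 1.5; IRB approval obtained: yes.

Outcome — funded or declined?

Atomic conditions:
  requested budget ≤ 1433715 USD: 1714860 ≤ 1433715 is false
  years since PhD = 8 years: 14 == 8 is false
  early-career PI: no → false
  project duration > 52 months: 70 > 52 is true
  institution type = R1: R2 == R1 is false
  institutional cost-share > 31%: 26 > 31 is false
  program area = social: chem == social is false
  mean reviewer score ≥ 2.5: 1.5 ≥ 2.5 is false
  is a resubmission: yes → true
  PI h-index ≥ 27: 76 ≥ 27 is true
  support letters ≥ 0: 0 ≥ 0 is true
  IRB approval obtained: yes → true
  support letters ≥ 1: 0 ≥ 1 is false
Combine:
[1.1.1.1.1] false AND false = false
[1.1.1.1.2] false → true (antecedent false ⇒ implication holds) = true
[1.1.1.1.3] false OR false OR false = false
[1.1.1.1] false AND true AND false = false
[1.1.1] NOT false = true
[1.1] NOT true = false
[1] NOT false = true
[2.1.2] true → true = true
[2.1] false OR true = true
[2.2.1] exactly-one(true, true, false) = false
[2.2] NOT false = true
[2] exactly-one(true, true) = false
[root] true → false = false
Overall: false → declined

Declined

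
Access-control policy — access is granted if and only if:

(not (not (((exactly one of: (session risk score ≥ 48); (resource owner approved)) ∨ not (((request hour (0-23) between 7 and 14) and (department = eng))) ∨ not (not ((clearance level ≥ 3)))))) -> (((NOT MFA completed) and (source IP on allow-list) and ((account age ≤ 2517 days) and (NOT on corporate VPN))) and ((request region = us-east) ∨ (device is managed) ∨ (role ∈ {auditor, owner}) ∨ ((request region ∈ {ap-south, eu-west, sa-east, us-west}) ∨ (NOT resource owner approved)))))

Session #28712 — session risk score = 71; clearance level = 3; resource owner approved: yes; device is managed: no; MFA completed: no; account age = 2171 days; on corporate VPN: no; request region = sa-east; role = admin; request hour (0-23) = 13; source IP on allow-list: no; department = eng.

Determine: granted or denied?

Atomic conditions:
  session risk score ≥ 48: 71 ≥ 48 is true
  resource owner approved: yes → true
  request hour (0-23) between 7 and 14: 13 in [7, 14] is true
  department = eng: eng == eng is true
  clearance level ≥ 3: 3 ≥ 3 is true
  NOT MFA completed: no → true
  source IP on allow-list: no → false
  account age ≤ 2517 days: 2171 ≤ 2517 is true
  NOT on corporate VPN: no → true
  request region = us-east: sa-east == us-east is false
  device is managed: no → false
  role ∈ {auditor, owner}: admin is not in the set → false
  request region ∈ {ap-south, eu-west, sa-east, us-west}: sa-east is in the set → true
  NOT resource owner approved: yes → false
Combine:
[1.1.1.1] exactly-one(true, true) = false
[1.1.1.2.1] true AND true = true
[1.1.1.2] NOT true = false
[1.1.1.3.1] NOT true = false
[1.1.1.3] NOT false = true
[1.1.1] false OR false OR true = true
[1.1] NOT true = false
[1] NOT false = true
[2.1.3] true AND true = true
[2.1] true AND false AND true = false
[2.2.4] true OR false = true
[2.2] false OR false OR false OR true = true
[2] false AND true = false
[root] true → false = false
Overall: false → denied

Denied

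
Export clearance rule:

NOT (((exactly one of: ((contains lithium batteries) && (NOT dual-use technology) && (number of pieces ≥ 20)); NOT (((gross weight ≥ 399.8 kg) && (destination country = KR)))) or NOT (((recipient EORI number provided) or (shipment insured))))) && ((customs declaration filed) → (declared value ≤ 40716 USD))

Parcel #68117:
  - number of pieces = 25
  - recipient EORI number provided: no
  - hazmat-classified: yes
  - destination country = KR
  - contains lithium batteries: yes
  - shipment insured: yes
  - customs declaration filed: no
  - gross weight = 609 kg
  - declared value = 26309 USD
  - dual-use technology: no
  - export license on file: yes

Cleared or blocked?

Atomic conditions:
  contains lithium batteries: yes → true
  NOT dual-use technology: no → true
  number of pieces ≥ 20: 25 ≥ 20 is true
  gross weight ≥ 399.8 kg: 609 ≥ 399.8 is true
  destination country = KR: KR == KR is true
  recipient EORI number provided: no → false
  shipment insured: yes → true
  customs declaration filed: no → false
  declared value ≤ 40716 USD: 26309 ≤ 40716 is true
Combine:
[1.1.1.1] true AND true AND true = true
[1.1.1.2.1] true AND true = true
[1.1.1.2] NOT true = false
[1.1.1] exactly-one(true, false) = true
[1.1.2.1] false OR true = true
[1.1.2] NOT true = false
[1.1] true OR false = true
[1] NOT true = false
[2] false → true (antecedent false ⇒ implication holds) = true
[root] false AND true = false
Overall: false → blocked

Blocked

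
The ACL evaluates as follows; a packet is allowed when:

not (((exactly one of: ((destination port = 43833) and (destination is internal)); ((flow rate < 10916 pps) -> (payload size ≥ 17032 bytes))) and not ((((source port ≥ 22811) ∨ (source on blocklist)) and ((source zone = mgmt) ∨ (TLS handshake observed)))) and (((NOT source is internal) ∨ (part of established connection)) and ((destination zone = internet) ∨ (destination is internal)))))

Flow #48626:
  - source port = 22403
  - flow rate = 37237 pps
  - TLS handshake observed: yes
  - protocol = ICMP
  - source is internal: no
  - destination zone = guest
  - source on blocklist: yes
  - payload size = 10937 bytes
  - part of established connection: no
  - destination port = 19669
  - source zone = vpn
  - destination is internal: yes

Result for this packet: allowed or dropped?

Atomic conditions:
  destination port = 43833: 19669 == 43833 is false
  destination is internal: yes → true
  flow rate < 10916 pps: 37237 < 10916 is false
  payload size ≥ 17032 bytes: 10937 ≥ 17032 is false
  source port ≥ 22811: 22403 ≥ 22811 is false
  source on blocklist: yes → true
  source zone = mgmt: vpn == mgmt is false
  TLS handshake observed: yes → true
  NOT source is internal: no → true
  part of established connection: no → false
  destination zone = internet: guest == internet is false
Combine:
[1.1.1] false AND true = false
[1.1.2] false → false (antecedent false ⇒ implication holds) = true
[1.1] exactly-one(false, true) = true
[1.2.1.1] false OR true = true
[1.2.1.2] false OR true = true
[1.2.1] true AND true = true
[1.2] NOT true = false
[1.3.1] true OR false = true
[1.3.2] false OR true = true
[1.3] true AND true = true
[1] true AND false AND true = false
[root] NOT false = true
Overall: true → allowed

Allowed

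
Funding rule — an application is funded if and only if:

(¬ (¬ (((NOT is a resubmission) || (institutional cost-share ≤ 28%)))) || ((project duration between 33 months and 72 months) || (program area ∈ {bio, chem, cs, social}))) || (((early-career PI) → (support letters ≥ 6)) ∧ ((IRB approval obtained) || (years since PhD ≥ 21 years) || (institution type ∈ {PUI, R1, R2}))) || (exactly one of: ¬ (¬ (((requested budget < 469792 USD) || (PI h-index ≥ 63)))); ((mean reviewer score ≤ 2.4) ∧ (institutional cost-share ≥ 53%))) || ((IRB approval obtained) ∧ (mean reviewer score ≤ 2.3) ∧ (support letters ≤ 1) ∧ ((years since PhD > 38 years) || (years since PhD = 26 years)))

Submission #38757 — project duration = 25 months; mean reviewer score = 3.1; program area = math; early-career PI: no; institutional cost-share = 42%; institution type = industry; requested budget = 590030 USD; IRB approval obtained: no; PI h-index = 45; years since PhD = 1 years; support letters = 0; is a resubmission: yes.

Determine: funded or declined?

Declined

Atomic conditions:
  NOT is a resubmission: yes → false
  institutional cost-share ≤ 28%: 42 ≤ 28 is false
  project duration between 33 months and 72 months: 25 in [33, 72] is false
  program area ∈ {bio, chem, cs, social}: math is not in the set → false
  early-career PI: no → false
  support letters ≥ 6: 0 ≥ 6 is false
  IRB approval obtained: no → false
  years since PhD ≥ 21 years: 1 ≥ 21 is false
  institution type ∈ {PUI, R1, R2}: industry is not in the set → false
  requested budget < 469792 USD: 590030 < 469792 is false
  PI h-index ≥ 63: 45 ≥ 63 is false
  mean reviewer score ≤ 2.4: 3.1 ≤ 2.4 is false
  institutional cost-share ≥ 53%: 42 ≥ 53 is false
  mean reviewer score ≤ 2.3: 3.1 ≤ 2.3 is false
  support letters ≤ 1: 0 ≤ 1 is true
  years since PhD > 38 years: 1 > 38 is false
  years since PhD = 26 years: 1 == 26 is false
Combine:
[1.1.1.1] false OR false = false
[1.1.1] NOT false = true
[1.1] NOT true = false
[1.2] false OR false = false
[1] false OR false = false
[2.1] false → false (antecedent false ⇒ implication holds) = true
[2.2] false OR false OR false = false
[2] true AND false = false
[3.1.1.1] false OR false = false
[3.1.1] NOT false = true
[3.1] NOT true = false
[3.2] false AND false = false
[3] exactly-one(false, false) = false
[4.4] false OR false = false
[4] false AND false AND true AND false = false
[root] false OR false OR false OR false = false
Overall: false → declined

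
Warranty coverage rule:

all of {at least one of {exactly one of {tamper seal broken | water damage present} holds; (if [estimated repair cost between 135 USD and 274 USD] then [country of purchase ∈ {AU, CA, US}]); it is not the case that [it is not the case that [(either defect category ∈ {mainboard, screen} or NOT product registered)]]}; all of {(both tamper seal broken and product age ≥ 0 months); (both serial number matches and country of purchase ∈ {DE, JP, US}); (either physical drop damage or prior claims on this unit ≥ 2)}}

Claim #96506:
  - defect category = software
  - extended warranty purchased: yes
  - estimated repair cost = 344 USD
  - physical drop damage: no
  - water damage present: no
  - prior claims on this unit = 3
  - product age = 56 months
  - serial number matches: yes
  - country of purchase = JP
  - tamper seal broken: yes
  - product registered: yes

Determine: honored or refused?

Honored

Atomic conditions:
  tamper seal broken: yes → true
  water damage present: no → false
  estimated repair cost between 135 USD and 274 USD: 344 in [135, 274] is false
  country of purchase ∈ {AU, CA, US}: JP is not in the set → false
  defect category ∈ {mainboard, screen}: software is not in the set → false
  NOT product registered: yes → false
  product age ≥ 0 months: 56 ≥ 0 is true
  serial number matches: yes → true
  country of purchase ∈ {DE, JP, US}: JP is in the set → true
  physical drop damage: no → false
  prior claims on this unit ≥ 2: 3 ≥ 2 is true
Combine:
[1.1] exactly-one(true, false) = true
[1.2] false → false (antecedent false ⇒ implication holds) = true
[1.3.1.1] false OR false = false
[1.3.1] NOT false = true
[1.3] NOT true = false
[1] true OR true OR false = true
[2.1] true AND true = true
[2.2] true AND true = true
[2.3] false OR true = true
[2] true AND true AND true = true
[root] true AND true = true
Overall: true → honored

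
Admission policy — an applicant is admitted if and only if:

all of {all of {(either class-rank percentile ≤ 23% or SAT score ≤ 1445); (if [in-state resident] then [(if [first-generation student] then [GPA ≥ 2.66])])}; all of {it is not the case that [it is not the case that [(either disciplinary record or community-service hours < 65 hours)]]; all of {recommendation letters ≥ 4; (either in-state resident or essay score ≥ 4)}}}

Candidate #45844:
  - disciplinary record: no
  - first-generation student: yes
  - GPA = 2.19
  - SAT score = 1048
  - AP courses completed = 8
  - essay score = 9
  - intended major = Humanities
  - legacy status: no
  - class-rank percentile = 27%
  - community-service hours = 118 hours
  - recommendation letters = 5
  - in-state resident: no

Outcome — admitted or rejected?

Rejected

Atomic conditions:
  class-rank percentile ≤ 23%: 27 ≤ 23 is false
  SAT score ≤ 1445: 1048 ≤ 1445 is true
  in-state resident: no → false
  first-generation student: yes → true
  GPA ≥ 2.66: 2.19 ≥ 2.66 is false
  disciplinary record: no → false
  community-service hours < 65 hours: 118 < 65 is false
  recommendation letters ≥ 4: 5 ≥ 4 is true
  essay score ≥ 4: 9 ≥ 4 is true
Combine:
[1.1] false OR true = true
[1.2.2] true → false = false
[1.2] false → false (antecedent false ⇒ implication holds) = true
[1] true AND true = true
[2.1.1.1] false OR false = false
[2.1.1] NOT false = true
[2.1] NOT true = false
[2.2.2] false OR true = true
[2.2] true AND true = true
[2] false AND true = false
[root] true AND false = false
Overall: false → rejected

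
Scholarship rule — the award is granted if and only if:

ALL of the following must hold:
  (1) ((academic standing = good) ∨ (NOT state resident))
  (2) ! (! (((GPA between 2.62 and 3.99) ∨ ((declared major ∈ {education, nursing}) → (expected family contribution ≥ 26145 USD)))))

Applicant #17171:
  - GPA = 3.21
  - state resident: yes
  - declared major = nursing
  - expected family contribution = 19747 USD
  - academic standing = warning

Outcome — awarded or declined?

Atomic conditions:
  academic standing = good: warning == good is false
  NOT state resident: yes → false
  GPA between 2.62 and 3.99: 3.21 in [2.62, 3.99] is true
  declared major ∈ {education, nursing}: nursing is in the set → true
  expected family contribution ≥ 26145 USD: 19747 ≥ 26145 is false
Combine:
[1] false OR false = false
[2.1.1.2] true → false = false
[2.1.1] true OR false = true
[2.1] NOT true = false
[2] NOT false = true
[root] false AND true = false
Overall: false → declined

Declined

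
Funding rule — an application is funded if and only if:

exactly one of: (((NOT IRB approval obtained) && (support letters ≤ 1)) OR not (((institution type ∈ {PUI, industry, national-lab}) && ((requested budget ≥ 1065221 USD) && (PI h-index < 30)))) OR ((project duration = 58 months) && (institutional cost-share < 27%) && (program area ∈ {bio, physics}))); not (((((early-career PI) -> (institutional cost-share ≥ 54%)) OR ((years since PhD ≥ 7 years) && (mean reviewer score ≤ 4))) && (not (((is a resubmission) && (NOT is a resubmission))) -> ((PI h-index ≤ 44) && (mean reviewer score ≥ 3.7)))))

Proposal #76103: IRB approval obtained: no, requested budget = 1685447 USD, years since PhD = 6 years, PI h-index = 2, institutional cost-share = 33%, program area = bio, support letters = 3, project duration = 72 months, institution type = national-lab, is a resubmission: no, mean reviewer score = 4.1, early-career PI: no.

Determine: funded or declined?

Declined

Atomic conditions:
  NOT IRB approval obtained: no → true
  support letters ≤ 1: 3 ≤ 1 is false
  institution type ∈ {PUI, industry, national-lab}: national-lab is in the set → true
  requested budget ≥ 1065221 USD: 1685447 ≥ 1065221 is true
  PI h-index < 30: 2 < 30 is true
  project duration = 58 months: 72 == 58 is false
  institutional cost-share < 27%: 33 < 27 is false
  program area ∈ {bio, physics}: bio is in the set → true
  early-career PI: no → false
  institutional cost-share ≥ 54%: 33 ≥ 54 is false
  years since PhD ≥ 7 years: 6 ≥ 7 is false
  mean reviewer score ≤ 4: 4.1 ≤ 4 is false
  is a resubmission: no → false
  NOT is a resubmission: no → true
  PI h-index ≤ 44: 2 ≤ 44 is true
  mean reviewer score ≥ 3.7: 4.1 ≥ 3.7 is true
Combine:
[1.1] true AND false = false
[1.2.1.2] true AND true = true
[1.2.1] true AND true = true
[1.2] NOT true = false
[1.3] false AND false AND true = false
[1] false OR false OR false = false
[2.1.1.1] false → false (antecedent false ⇒ implication holds) = true
[2.1.1.2] false AND false = false
[2.1.1] true OR false = true
[2.1.2.1.1] false AND true = false
[2.1.2.1] NOT false = true
[2.1.2.2] true AND true = true
[2.1.2] true → true = true
[2.1] true AND true = true
[2] NOT true = false
[root] exactly-one(false, false) = false
Overall: false → declined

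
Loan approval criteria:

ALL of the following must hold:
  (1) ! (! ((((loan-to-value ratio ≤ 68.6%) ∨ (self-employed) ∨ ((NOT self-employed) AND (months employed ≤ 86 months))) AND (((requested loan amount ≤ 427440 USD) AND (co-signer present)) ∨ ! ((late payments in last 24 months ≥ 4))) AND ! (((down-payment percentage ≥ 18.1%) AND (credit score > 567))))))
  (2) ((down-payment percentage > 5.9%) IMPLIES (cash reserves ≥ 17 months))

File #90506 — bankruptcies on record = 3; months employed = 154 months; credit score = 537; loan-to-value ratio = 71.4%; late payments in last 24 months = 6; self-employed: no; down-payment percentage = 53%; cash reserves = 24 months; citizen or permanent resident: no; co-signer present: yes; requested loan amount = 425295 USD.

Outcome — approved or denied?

Denied

Atomic conditions:
  loan-to-value ratio ≤ 68.6%: 71.4 ≤ 68.6 is false
  self-employed: no → false
  NOT self-employed: no → true
  months employed ≤ 86 months: 154 ≤ 86 is false
  requested loan amount ≤ 427440 USD: 425295 ≤ 427440 is true
  co-signer present: yes → true
  late payments in last 24 months ≥ 4: 6 ≥ 4 is true
  down-payment percentage ≥ 18.1%: 53 ≥ 18.1 is true
  credit score > 567: 537 > 567 is false
  down-payment percentage > 5.9%: 53 > 5.9 is true
  cash reserves ≥ 17 months: 24 ≥ 17 is true
Combine:
[1.1.1.1.3] true AND false = false
[1.1.1.1] false OR false OR false = false
[1.1.1.2.1] true AND true = true
[1.1.1.2.2] NOT true = false
[1.1.1.2] true OR false = true
[1.1.1.3.1] true AND false = false
[1.1.1.3] NOT false = true
[1.1.1] false AND true AND true = false
[1.1] NOT false = true
[1] NOT true = false
[2] true → true = true
[root] false AND true = false
Overall: false → denied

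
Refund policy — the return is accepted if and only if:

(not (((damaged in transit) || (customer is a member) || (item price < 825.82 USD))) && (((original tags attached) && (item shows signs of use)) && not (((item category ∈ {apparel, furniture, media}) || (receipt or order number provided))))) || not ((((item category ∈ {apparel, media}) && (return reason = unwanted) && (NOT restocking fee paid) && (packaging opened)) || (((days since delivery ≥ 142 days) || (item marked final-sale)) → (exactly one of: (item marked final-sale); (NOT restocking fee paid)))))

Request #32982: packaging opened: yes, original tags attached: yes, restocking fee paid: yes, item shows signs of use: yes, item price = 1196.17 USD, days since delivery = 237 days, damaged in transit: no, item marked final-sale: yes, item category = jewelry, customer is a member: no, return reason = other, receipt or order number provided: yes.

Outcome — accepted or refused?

Refused

Atomic conditions:
  damaged in transit: no → false
  customer is a member: no → false
  item price < 825.82 USD: 1196.17 < 825.82 is false
  original tags attached: yes → true
  item shows signs of use: yes → true
  item category ∈ {apparel, furniture, media}: jewelry is not in the set → false
  receipt or order number provided: yes → true
  item category ∈ {apparel, media}: jewelry is not in the set → false
  return reason = unwanted: other == unwanted is false
  NOT restocking fee paid: yes → false
  packaging opened: yes → true
  days since delivery ≥ 142 days: 237 ≥ 142 is true
  item marked final-sale: yes → true
Combine:
[1.1.1] false OR false OR false = false
[1.1] NOT false = true
[1.2.1] true AND true = true
[1.2.2.1] false OR true = true
[1.2.2] NOT true = false
[1.2] true AND false = false
[1] true AND false = false
[2.1.1] false AND false AND false AND true = false
[2.1.2.1] true OR true = true
[2.1.2.2] exactly-one(true, false) = true
[2.1.2] true → true = true
[2.1] false OR true = true
[2] NOT true = false
[root] false OR false = false
Overall: false → refused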